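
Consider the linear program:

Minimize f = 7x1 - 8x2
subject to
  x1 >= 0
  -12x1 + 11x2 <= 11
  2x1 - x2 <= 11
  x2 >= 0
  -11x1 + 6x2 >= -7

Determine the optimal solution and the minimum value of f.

Corner points and f = 7x1 - 8x2:
  (0, 1) → f = -8
  (0, 0) → f = 0
  (143/49, 205/49) → f = -639/49
  (7/11, 0) → f = 49/11

At the optimal vertex, -12x1 + 11x2 = 11 and -11x1 + 6x2 = -7.
Solving simultaneously gives x1 = 143/49, x2 = 205/49.

x1 = 143/49, x2 = 205/49, minimum f = -639/49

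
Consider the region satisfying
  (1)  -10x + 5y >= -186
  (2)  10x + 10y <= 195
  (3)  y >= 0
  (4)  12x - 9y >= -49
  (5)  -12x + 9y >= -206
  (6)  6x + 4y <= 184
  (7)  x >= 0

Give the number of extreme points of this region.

The feasible vertices (each the meet of two boundaries and inside every other half-plane) are:
  (253/42, 283/21)
  (109/6, 4/3)
  (103/6, 0)
  (0, 0)
  (0, 49/9)

5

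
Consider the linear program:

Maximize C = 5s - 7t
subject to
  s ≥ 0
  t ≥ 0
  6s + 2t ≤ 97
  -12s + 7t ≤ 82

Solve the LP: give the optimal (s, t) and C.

s = 97/6, t = 0, maximum C = 485/6

Feasible corners and C = 5s - 7t:
  (0, 0) → C = 0
  (0, 82/7) → C = -82
  (97/6, 0) → C = 485/6
  (515/66, 276/11) → C = -9017/66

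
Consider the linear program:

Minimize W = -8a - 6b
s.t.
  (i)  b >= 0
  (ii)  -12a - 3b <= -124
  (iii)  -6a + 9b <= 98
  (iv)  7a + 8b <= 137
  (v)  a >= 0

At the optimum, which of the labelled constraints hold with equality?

Corner points and W = -8a - 6b:
  (31/3, 0) → W = -248/3
  (137/7, 0) → W = -1096/7
  (581/75, 776/75) → W = -9304/75

The minimum is at (137/7, 0). Substituting into each constraint, equality holds for (i) and (iv); the remaining constraints have slack.

(i) and (iv)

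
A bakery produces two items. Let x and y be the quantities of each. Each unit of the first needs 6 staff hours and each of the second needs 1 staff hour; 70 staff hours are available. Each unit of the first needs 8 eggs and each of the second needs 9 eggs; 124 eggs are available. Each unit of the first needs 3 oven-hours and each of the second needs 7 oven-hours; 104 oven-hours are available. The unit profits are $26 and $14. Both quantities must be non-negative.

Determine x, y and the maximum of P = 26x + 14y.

x = 11, y = 4, maximum P = 342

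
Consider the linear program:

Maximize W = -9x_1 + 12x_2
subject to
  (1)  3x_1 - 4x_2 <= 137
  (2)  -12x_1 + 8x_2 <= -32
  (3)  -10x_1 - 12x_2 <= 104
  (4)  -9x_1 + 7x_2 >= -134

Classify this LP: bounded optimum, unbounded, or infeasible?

From the feasible point (-2, -7), moving in the direction (7, 9) keeps every constraint satisfied while W increases without bound.

unbounded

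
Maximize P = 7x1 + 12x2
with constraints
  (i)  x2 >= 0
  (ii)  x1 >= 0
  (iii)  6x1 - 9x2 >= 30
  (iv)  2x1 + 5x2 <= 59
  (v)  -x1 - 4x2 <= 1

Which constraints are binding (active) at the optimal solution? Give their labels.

Feasible corners and P = 7x1 + 12x2:
  (5, 0) → P = 35
  (59/2, 0) → P = 413/2
  (227/16, 49/8) → P = 2765/16

The maximum is at (59/2, 0). Substituting into each constraint, equality holds for (i) and (iv); the remaining constraints have slack.

(i) and (iv)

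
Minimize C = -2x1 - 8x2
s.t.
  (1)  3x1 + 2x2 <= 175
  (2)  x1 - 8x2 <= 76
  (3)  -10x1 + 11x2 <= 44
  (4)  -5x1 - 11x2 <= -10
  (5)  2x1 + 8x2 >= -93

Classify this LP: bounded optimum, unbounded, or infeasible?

bounded optimum

Extreme points and C = -2x1 - 8x2:
  (776/13, -53/26) → C = -1340/13
  (1837/53, 1882/53) → C = -18730/53
  (916/51, -370/51) → C = 376/17
  (-34/15, 64/33) → C = -604/55
The feasible region has finitely many vertices and no improving ray; the minimum is -18730/53 at (1837/53, 1882/53).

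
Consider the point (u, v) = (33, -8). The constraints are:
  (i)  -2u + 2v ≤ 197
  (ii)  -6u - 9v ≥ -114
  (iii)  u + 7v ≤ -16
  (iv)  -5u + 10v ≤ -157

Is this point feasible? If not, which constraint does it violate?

not feasible — violates (ii)

Constraint (ii): -6u - 9v = -126, which is not ≥ -114. All other constraints are satisfied.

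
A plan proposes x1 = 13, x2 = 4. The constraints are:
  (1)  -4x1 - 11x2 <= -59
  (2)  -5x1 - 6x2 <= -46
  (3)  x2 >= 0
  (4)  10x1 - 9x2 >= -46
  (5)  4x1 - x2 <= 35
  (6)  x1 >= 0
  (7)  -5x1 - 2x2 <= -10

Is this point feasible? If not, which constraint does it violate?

not feasible — violates (5)

Constraint (5): 4x1 - x2 = 48, which is not ≤ 35. All other constraints are satisfied.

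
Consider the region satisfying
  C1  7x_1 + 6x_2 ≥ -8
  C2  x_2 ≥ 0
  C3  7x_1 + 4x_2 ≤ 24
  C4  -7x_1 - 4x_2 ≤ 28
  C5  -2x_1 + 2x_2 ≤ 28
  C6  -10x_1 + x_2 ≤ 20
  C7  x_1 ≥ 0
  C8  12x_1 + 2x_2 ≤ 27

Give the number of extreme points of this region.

4

Of the 27 pairwise boundary intersections, those satisfying every inequality are:
  (0, 0)
  (9/4, 0)
  (0, 6)
  (30/17, 99/34)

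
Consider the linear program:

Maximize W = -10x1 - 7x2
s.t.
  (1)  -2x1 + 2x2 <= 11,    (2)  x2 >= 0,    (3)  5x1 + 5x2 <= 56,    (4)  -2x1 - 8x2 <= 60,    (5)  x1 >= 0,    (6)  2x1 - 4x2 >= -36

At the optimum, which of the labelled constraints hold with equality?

(2) and (5)

Extreme points and W = -10x1 - 7x2:
  (57/20, 167/20) → W = -1739/20
  (0, 11/2) → W = -77/2
  (56/5, 0) → W = -112
  (0, 0) → W = 0

The maximum is at (0, 0). Substituting into each constraint, equality holds for (2) and (5); the remaining constraints have slack.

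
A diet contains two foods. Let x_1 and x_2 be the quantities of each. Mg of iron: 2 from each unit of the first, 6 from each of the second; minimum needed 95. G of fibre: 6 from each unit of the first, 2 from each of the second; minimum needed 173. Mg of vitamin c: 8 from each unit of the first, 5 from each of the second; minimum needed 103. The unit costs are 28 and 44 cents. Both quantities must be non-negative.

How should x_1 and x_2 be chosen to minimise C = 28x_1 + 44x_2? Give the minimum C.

x_1 = 53/2, x_2 = 7, minimum C = 1050

Vertices and C = 28x_1 + 44x_2:
  (0, 173/2) → C = 3806
  (95/2, 0) → C = 1330
  (53/2, 7) → C = 1050
The feasible region is unbounded (it extends along (0, 1), (1, 0)), but C strictly increases along every unbounded feasible direction, so there is no improving ray and the minimum is attained at a vertex.

At the optimal vertex, 2x_1 + 6x_2 = 95 and 6x_1 + 2x_2 = 173.
Solving simultaneously gives x_1 = 53/2, x_2 = 7.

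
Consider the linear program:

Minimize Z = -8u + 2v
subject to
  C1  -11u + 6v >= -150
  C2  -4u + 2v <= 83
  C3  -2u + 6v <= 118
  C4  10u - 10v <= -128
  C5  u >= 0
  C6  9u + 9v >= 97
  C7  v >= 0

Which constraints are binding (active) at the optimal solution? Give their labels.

Corner points and Z = -8u + 2v:
  (103/10, 231/10) → Z = -181/5
  (0, 59/3) → Z = 118/3
  (0, 64/5) → Z = 128/5

The minimum is at (103/10, 231/10). Substituting into each constraint, equality holds for C3 and C4; the remaining constraints have slack.

C3 and C4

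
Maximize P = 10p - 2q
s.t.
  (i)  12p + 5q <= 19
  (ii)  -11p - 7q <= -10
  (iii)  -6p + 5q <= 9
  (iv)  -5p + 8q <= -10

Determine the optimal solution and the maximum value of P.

p = 83/29, q = -89/29, maximum P = 1008/29

Corner points and P = 10p - 2q:
  (83/29, -89/29) → P = 1008/29
  (202/121, -25/121) → P = 2070/121
  (50/41, -20/41) → P = 540/41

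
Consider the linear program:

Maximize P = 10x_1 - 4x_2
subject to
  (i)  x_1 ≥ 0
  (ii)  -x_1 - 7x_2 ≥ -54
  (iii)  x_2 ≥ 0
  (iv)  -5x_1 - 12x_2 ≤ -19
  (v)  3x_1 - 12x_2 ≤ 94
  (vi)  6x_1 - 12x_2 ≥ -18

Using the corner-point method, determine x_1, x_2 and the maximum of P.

x_1 = 1306/33, x_2 = 68/33, maximum P = 12788/33

Extreme points and P = 10x_1 - 4x_2:
  (1306/33, 68/33) → P = 12788/33
  (29/3, 19/3) → P = 214/3
  (19/5, 0) → P = 38
  (94/3, 0) → P = 940/3
  (1/11, 17/11) → P = -58/11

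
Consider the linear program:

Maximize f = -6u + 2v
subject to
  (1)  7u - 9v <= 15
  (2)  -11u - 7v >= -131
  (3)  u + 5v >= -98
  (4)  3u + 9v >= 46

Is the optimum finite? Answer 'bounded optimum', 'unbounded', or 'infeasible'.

From the feasible point (321/37, 188/37), moving in the direction (-7, 11) keeps every constraint satisfied while f increases without bound.

unbounded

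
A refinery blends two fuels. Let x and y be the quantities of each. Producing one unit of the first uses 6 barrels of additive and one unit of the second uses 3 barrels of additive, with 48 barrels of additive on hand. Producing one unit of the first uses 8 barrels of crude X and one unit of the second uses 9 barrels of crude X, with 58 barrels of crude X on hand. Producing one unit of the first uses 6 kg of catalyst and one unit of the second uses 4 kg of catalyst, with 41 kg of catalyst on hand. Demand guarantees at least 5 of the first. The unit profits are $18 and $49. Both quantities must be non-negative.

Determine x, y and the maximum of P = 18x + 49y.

Vertices and P = 18x + 49y:
  (41/6, 0) → P = 123
  (5, 0) → P = 90
  (137/22, 10/11) → P = 1723/11
  (5, 2) → P = 188

The optimum lies where 8x + 9y = 58 and x = 5.
Solving simultaneously gives x = 5, y = 2.

x = 5, y = 2, maximum P = 188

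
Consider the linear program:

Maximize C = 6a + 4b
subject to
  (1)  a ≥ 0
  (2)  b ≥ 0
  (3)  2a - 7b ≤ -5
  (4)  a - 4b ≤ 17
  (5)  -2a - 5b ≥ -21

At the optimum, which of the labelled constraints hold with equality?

(3) and (5)

Extreme points and C = 6a + 4b:
  (0, 5/7) → C = 20/7
  (0, 21/5) → C = 84/5
  (61/12, 13/6) → C = 235/6

The maximum is at (61/12, 13/6). Substituting into each constraint, equality holds for (3) and (5); the remaining constraints have slack.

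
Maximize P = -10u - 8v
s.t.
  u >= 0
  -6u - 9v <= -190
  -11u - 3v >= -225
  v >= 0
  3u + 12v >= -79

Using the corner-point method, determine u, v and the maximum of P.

Vertices and P = -10u - 8v:
  (0, 190/9) → P = -1520/9
  (0, 75) → P = -600
  (485/27, 740/81) → P = -20470/81

At the optimal vertex, u = 0 and -6u - 9v = -190.
Solving simultaneously gives u = 0, v = 190/9.

u = 0, v = 190/9, maximum P = -1520/9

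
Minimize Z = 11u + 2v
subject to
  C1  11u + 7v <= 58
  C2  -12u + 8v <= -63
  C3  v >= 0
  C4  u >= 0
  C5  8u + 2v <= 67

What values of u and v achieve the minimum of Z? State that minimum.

Feasible corners and Z = 11u + 2v:
  (905/172, 3/172) → Z = 9961/172
  (58/11, 0) → Z = 58
  (21/4, 0) → Z = 231/4

u = 21/4, v = 0, minimum Z = 231/4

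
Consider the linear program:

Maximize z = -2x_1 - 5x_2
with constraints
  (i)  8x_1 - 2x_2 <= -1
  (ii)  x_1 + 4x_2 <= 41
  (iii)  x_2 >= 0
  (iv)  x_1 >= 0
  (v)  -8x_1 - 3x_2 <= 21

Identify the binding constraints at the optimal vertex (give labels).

(i) and (iv)

Corner points and z = -2x_1 - 5x_2:
  (39/17, 329/34) → z = -1801/34
  (0, 1/2) → z = -5/2
  (0, 41/4) → z = -205/4

The maximum is at (0, 1/2). Substituting into each constraint, equality holds for (i) and (iv); the remaining constraints have slack.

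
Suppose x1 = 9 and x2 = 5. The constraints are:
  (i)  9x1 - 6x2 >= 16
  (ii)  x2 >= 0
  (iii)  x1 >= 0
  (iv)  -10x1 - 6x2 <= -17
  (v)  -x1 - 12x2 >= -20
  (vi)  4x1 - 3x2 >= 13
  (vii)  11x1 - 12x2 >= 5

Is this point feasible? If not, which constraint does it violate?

Constraint (v): -x1 - 12x2 = -69, which is not ≥ -20. All other constraints are satisfied.

not feasible — violates (v)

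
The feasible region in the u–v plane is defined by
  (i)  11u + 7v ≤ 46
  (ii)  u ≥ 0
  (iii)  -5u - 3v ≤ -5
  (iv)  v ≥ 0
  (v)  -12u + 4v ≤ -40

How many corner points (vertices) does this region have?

Of the 10 pairwise boundary intersections, those satisfying every inequality are:
  (46/11, 0)
  (29/8, 7/8)
  (10/3, 0)

3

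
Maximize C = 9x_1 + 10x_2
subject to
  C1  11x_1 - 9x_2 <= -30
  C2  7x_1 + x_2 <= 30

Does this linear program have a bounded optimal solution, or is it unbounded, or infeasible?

From the feasible point (120/37, 270/37), moving in the direction (-1, 7) keeps every constraint satisfied while C increases without bound.

unbounded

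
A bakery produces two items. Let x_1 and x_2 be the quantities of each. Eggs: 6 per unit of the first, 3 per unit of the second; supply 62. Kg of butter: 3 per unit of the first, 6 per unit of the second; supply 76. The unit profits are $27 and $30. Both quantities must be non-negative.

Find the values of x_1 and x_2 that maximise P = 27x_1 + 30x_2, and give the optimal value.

x_1 = 16/3, x_2 = 10, maximum P = 444

Feasible corners and P = 27x_1 + 30x_2:
  (0, 0) → P = 0
  (0, 38/3) → P = 380
  (31/3, 0) → P = 279
  (16/3, 10) → P = 444

The optimum lies where 6x_1 + 3x_2 = 62 and 3x_1 + 6x_2 = 76.
Solving simultaneously gives x_1 = 16/3, x_2 = 10.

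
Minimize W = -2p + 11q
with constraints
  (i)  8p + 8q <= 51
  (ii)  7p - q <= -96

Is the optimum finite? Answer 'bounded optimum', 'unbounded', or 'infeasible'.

unbounded

From the feasible point (-717/64, 1125/64), moving in the direction (-1, -7) keeps every constraint satisfied while W decreases without bound.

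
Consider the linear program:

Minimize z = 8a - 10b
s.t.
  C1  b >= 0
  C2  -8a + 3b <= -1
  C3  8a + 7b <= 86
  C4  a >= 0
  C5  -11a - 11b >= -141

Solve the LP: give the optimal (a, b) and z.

Extreme points and z = 8a - 10b:
  (1/8, 0) → z = 1
  (43/4, 0) → z = 86
  (53/16, 17/2) → z = -117/2

The optimum lies where -8a + 3b = -1 and 8a + 7b = 86.
Solving simultaneously gives a = 53/16, b = 17/2.

a = 53/16, b = 17/2, minimum z = -117/2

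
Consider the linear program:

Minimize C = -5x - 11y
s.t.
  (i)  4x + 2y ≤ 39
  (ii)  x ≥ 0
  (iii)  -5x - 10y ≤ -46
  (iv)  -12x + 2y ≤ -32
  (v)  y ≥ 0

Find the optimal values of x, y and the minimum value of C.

Feasible corners and C = -5x - 11y:
  (71/16, 85/8) → C = -2225/16
  (39/4, 0) → C = -195/4
  (206/65, 196/65) → C = -3186/65
  (46/5, 0) → C = -46

x = 71/16, y = 85/8, minimum C = -2225/16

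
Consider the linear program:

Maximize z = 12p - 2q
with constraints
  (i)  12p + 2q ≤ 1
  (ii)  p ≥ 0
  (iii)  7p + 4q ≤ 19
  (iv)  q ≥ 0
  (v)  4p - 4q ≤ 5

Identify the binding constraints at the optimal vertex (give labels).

(i) and (iv)

Feasible corners and z = 12p - 2q:
  (0, 1/2) → z = -1
  (1/12, 0) → z = 1
  (0, 0) → z = 0

The maximum is at (1/12, 0). Substituting into each constraint, equality holds for (i) and (iv); the remaining constraints have slack.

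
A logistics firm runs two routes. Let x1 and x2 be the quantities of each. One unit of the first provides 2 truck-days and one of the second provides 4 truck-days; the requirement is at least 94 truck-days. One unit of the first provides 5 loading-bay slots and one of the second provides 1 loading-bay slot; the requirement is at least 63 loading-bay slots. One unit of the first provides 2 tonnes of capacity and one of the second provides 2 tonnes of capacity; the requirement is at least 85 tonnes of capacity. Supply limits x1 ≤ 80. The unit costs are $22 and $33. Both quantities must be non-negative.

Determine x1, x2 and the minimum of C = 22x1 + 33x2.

Vertices and C = 22x1 + 33x2:
  (0, 63) → C = 2079
  (47, 0) → C = 1034
  (80, 0) → C = 1760
  (38, 9/2) → C = 1969/2
  (41/8, 299/8) → C = 10769/8
The feasible region is unbounded (it extends along (0, 1)), but C strictly increases along every unbounded feasible direction, so there is no improving ray and the minimum is attained at a vertex.

At the optimal vertex, 2x1 + 4x2 = 94 and 2x1 + 2x2 = 85.
Solving simultaneously gives x1 = 38, x2 = 9/2.

x1 = 38, x2 = 9/2, minimum C = 1969/2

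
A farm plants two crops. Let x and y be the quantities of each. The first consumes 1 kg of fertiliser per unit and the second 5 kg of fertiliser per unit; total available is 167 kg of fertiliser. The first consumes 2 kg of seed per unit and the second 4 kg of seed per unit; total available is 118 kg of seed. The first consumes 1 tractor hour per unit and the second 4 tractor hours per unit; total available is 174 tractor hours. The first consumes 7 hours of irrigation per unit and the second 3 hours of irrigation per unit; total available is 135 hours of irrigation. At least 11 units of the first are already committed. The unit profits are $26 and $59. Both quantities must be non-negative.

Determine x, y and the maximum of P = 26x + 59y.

x = 11, y = 58/3, maximum P = 4280/3

Feasible corners and P = 26x + 59y:
  (135/7, 0) → P = 3510/7
  (11, 0) → P = 286
  (11, 58/3) → P = 4280/3

The optimum lies where 7x + 3y = 135 and x = 11.
Solving simultaneously gives x = 11, y = 58/3.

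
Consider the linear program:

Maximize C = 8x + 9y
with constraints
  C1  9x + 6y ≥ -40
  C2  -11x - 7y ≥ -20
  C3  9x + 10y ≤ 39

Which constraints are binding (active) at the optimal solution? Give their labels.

Corner points and C = 8x + 9y:
  (400/3, -620/3) → C = -2380/3
  (-317/18, 79/4) → C = 1327/36
  (-73/47, 249/47) → C = 1657/47

The maximum is at (-317/18, 79/4). Substituting into each constraint, equality holds for C1 and C3; the remaining constraints have slack.

C1 and C3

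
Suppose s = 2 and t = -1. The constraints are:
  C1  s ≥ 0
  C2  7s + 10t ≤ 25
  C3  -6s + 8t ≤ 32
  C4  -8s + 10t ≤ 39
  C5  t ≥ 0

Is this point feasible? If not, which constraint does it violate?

not feasible — violates C5

Constraint C5: t = -1, which is not ≥ 0. All other constraints are satisfied.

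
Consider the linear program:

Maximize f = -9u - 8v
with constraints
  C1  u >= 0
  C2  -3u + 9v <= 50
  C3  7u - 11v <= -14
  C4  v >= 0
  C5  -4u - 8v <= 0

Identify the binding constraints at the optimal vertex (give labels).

C1 and C3

Feasible corners and f = -9u - 8v:
  (0, 50/9) → f = -400/9
  (0, 14/11) → f = -112/11
  (212/15, 154/15) → f = -628/3

The maximum is at (0, 14/11). Substituting into each constraint, equality holds for C1 and C3; the remaining constraints have slack.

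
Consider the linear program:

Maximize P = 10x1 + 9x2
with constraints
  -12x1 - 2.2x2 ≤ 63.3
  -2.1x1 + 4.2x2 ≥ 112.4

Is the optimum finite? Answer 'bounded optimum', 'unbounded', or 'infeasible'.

unbounded

From the feasible point (-25657/2751, 40529/1834), moving in the direction (4.2, 2.1) keeps every constraint satisfied while P increases without bound.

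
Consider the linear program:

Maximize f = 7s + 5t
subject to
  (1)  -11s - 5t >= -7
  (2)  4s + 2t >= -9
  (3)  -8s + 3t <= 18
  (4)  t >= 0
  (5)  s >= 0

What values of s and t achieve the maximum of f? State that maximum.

Vertices and f = 7s + 5t:
  (7/11, 0) → f = 49/11
  (0, 7/5) → f = 7
  (0, 0) → f = 0

s = 0, t = 7/5, maximum f = 7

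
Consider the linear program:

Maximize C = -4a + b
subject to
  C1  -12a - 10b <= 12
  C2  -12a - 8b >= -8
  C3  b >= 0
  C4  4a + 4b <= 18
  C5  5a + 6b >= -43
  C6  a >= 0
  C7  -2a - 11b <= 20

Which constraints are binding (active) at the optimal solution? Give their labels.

Feasible corners and C = -4a + b:
  (2/3, 0) → C = -8/3
  (0, 1) → C = 1
  (0, 0) → C = 0

The maximum is at (0, 1). Substituting into each constraint, equality holds for C2 and C6; the remaining constraints have slack.

C2 and C6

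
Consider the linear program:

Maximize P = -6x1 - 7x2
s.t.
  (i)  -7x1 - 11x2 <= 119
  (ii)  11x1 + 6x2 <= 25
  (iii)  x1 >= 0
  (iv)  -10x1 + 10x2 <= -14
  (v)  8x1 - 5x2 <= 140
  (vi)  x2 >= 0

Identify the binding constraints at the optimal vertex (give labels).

Vertices and P = -6x1 - 7x2:
  (167/85, 48/85) → P = -1338/85
  (25/11, 0) → P = -150/11
  (7/5, 0) → P = -42/5

The maximum is at (7/5, 0). Substituting into each constraint, equality holds for (iv) and (vi); the remaining constraints have slack.

(iv) and (vi)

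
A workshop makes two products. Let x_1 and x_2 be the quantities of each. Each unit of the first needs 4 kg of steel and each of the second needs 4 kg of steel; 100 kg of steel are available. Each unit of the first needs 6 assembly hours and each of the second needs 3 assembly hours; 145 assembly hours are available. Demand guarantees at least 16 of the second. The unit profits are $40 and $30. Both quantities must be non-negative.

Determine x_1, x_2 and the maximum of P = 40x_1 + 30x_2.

The binding constraints are 4x_1 + 4x_2 = 100 and x_2 = 16.
Solving simultaneously gives x_1 = 9, x_2 = 16.

x_1 = 9, x_2 = 16, maximum P = 840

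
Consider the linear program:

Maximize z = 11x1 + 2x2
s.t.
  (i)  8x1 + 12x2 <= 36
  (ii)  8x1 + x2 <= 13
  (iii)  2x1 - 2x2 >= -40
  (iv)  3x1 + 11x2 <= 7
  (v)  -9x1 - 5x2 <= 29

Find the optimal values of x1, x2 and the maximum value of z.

Corner points and z = 11x1 + 2x2:
  (8/5, 1/5) → z = 18
  (94/31, -349/31) → z = 336/31
  (-59/14, 25/14) → z = -599/14

At the optimal vertex, 8x1 + x2 = 13 and 3x1 + 11x2 = 7.
Solving simultaneously gives x1 = 8/5, x2 = 1/5.

x1 = 8/5, x2 = 1/5, maximum z = 18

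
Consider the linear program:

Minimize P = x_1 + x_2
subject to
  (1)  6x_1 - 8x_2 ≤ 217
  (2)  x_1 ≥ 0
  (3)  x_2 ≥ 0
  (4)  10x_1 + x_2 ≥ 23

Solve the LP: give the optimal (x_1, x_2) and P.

x_1 = 23/10, x_2 = 0, minimum P = 23/10

The feasible region is unbounded (it extends along (0, 1), (4, 3)), but P strictly increases along every unbounded feasible direction, so there is no improving ray and the minimum is attained at a vertex.

At the optimal vertex, x_2 = 0 and 10x_1 + x_2 = 23.
Solving simultaneously gives x_1 = 23/10, x_2 = 0.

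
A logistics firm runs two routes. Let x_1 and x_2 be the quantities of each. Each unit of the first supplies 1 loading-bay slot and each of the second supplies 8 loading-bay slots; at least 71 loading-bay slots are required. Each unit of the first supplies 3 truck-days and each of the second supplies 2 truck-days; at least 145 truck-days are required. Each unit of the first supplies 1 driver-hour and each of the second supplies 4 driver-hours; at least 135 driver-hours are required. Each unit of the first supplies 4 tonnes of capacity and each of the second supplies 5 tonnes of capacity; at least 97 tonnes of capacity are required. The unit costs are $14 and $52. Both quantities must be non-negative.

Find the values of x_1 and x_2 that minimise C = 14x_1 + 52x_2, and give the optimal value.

Vertices and C = 14x_1 + 52x_2:
  (0, 145/2) → C = 3770
  (135, 0) → C = 1890
  (31, 26) → C = 1786
The feasible region is unbounded (it extends along (0, 1), (1, 0)), but C strictly increases along every unbounded feasible direction, so there is no improving ray and the minimum is attained at a vertex.

x_1 = 31, x_2 = 26, minimum C = 1786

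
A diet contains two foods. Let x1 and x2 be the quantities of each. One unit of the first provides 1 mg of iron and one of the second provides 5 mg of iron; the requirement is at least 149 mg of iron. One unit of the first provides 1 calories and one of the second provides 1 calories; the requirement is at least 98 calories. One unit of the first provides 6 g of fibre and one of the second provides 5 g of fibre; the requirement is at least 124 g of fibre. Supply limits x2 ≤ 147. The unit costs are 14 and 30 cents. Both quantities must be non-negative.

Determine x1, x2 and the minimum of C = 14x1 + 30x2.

Vertices and C = 14x1 + 30x2:
  (0, 98) → C = 2940
  (0, 147) → C = 4410
  (149, 0) → C = 2086
  (341/4, 51/4) → C = 1576
The feasible region is unbounded (it extends along (1, 0)), but C strictly increases along every unbounded feasible direction, so there is no improving ray and the minimum is attained at a vertex.

x1 = 341/4, x2 = 51/4, minimum C = 1576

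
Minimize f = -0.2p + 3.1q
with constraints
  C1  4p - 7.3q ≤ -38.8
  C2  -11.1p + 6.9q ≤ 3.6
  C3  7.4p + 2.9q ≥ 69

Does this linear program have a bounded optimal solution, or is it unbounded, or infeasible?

Extreme points and f = -0.2p + 3.1q:
  (19559/3281, 28156/3281) → f = 416859/16405
  (5174/925, 9.52) → f = 131319/4625
The feasible region has finitely many vertices and no improving ray; the minimum is 416859/16405 at (19559/3281, 28156/3281).

bounded optimum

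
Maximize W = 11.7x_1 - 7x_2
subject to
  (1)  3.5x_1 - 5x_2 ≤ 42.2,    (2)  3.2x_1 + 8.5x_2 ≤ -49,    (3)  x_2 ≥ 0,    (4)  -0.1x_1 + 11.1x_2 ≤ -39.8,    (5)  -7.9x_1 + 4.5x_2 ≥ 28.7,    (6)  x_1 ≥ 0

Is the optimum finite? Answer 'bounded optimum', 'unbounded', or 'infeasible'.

infeasible

The boundaries -7.9x_1 + 4.5x_2 = 28.7 and x_1 = 0 meet at (0, 287/45), but that point violates 3.2x_1 + 8.5x_2 ≤ -49. Every candidate vertex is excluded by some other constraint, so the feasible region is empty.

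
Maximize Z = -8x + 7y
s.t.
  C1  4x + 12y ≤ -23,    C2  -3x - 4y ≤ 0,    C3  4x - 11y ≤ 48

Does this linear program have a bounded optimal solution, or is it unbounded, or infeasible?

infeasible

The boundaries 4x + 12y = -23 and -3x - 4y = 0 meet at (23/5, -69/20), but that point violates 4x - 11y ≤ 48. Every candidate vertex is excluded by some other constraint, so the feasible region is empty.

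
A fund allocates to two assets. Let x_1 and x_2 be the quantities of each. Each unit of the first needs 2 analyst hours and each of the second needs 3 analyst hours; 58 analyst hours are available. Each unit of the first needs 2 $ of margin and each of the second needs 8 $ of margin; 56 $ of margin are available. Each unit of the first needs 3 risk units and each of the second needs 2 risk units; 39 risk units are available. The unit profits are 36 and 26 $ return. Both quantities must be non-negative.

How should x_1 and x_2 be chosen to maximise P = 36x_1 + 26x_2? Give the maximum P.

x_1 = 10, x_2 = 9/2, maximum P = 477

The optimum lies where 2x_1 + 8x_2 = 56 and 3x_1 + 2x_2 = 39.
Solving simultaneously gives x_1 = 10, x_2 = 9/2.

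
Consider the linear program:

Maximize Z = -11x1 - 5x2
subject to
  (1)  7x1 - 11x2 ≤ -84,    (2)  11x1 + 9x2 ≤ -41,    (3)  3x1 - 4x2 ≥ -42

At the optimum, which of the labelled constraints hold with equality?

(1) and (3)

Corner points and Z = -11x1 - 5x2:
  (-1207/184, 637/184) → Z = 2523/46
  (-126/5, -42/5) → Z = 1596/5
  (-542/71, 339/71) → Z = 4267/71

The maximum is at (-126/5, -42/5). Substituting into each constraint, equality holds for (1) and (3); the remaining constraints have slack.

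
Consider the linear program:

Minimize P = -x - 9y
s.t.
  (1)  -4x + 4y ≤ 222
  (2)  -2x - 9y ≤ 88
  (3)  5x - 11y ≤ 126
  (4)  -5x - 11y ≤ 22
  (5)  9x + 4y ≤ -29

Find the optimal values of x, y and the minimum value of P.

x = -251/13, y = 941/26, minimum P = -7967/26

Feasible corners and P = -x - 9y:
  (-1265/32, 511/32) → P = -1667/16
  (-251/13, 941/26) → P = -7967/26
  (-231/79, -53/79) → P = 708/79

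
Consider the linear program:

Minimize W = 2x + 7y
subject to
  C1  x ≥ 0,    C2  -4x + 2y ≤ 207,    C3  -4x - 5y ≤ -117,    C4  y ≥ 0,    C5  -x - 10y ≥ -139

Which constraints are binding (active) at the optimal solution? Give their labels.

Vertices and W = 2x + 7y:
  (117/4, 0) → W = 117/2
  (95/7, 439/35) → W = 4023/35
  (139, 0) → W = 278

The minimum is at (117/4, 0). Substituting into each constraint, equality holds for C3 and C4; the remaining constraints have slack.

C3 and C4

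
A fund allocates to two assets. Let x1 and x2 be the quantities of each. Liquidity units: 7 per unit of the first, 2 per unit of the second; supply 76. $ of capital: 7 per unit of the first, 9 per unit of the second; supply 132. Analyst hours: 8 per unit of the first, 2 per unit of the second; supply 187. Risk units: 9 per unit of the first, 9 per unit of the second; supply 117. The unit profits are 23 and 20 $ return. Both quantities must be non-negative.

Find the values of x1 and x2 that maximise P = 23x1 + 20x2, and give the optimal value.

x1 = 10, x2 = 3, maximum P = 290

The optimum lies where 7x1 + 2x2 = 76 and 9x1 + 9x2 = 117.
Solving simultaneously gives x1 = 10, x2 = 3.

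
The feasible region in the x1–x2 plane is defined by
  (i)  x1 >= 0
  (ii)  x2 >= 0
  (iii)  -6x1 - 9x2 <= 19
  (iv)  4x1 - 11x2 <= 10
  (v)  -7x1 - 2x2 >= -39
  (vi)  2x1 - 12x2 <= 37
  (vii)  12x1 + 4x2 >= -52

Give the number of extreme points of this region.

The feasible vertices (each the meet of two boundaries and inside every other half-plane) are:
  (0, 0)
  (0, 39/2)
  (5/2, 0)
  (449/85, 86/85)

4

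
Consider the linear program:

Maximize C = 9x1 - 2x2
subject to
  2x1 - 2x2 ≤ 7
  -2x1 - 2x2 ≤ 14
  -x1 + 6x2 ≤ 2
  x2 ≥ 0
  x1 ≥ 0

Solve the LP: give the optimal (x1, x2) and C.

Feasible corners and C = 9x1 - 2x2:
  (23/5, 11/10) → C = 196/5
  (7/2, 0) → C = 63/2
  (0, 1/3) → C = -2/3
  (0, 0) → C = 0

x1 = 23/5, x2 = 11/10, maximum C = 196/5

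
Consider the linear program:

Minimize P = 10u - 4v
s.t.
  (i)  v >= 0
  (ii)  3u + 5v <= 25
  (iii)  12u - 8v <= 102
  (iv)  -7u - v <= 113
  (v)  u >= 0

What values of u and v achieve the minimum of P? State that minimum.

u = 0, v = 5, minimum P = -20

Vertices and P = 10u - 4v:
  (25/3, 0) → P = 250/3
  (0, 0) → P = 0
  (0, 5) → P = -20

The binding constraints are 3u + 5v = 25 and u = 0.
Solving simultaneously gives u = 0, v = 5.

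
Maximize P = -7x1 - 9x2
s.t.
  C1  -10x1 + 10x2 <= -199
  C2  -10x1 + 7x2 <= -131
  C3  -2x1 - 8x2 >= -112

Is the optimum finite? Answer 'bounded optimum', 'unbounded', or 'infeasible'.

From the feasible point (-83/30, -68/3), moving in the direction (-7, -10) keeps every constraint satisfied while P increases without bound.

unbounded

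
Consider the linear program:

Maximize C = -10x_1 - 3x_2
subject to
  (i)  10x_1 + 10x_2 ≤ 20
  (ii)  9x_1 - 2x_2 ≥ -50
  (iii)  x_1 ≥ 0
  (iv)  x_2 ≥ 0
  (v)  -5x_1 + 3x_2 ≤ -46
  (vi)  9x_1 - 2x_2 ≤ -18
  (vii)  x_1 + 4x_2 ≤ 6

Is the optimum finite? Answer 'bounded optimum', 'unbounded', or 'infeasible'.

infeasible

The boundaries 9x_1 - 2x_2 = -18 and x_1 + 4x_2 = 6 meet at (-30/19, 36/19), but that point violates x_1 ≥ 0. Every candidate vertex is excluded by some other constraint, so the feasible region is empty.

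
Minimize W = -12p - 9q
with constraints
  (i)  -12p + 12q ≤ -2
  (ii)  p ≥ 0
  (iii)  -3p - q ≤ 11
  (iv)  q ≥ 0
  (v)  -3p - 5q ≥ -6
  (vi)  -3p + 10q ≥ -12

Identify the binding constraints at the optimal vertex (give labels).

(iv) and (v)

Vertices and W = -12p - 9q:
  (1/6, 0) → W = -2
  (41/48, 11/16) → W = -263/16
  (2, 0) → W = -24

The minimum is at (2, 0). Substituting into each constraint, equality holds for (iv) and (v); the remaining constraints have slack.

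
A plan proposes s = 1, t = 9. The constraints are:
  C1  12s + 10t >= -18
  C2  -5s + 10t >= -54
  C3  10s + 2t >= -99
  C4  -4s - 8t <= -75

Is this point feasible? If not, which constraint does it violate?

feasible

C1: 102 ≥ -18 ✓
C2: 85 ≥ -54 ✓
C3: 28 ≥ -99 ✓
C4: -76 ≤ -75 ✓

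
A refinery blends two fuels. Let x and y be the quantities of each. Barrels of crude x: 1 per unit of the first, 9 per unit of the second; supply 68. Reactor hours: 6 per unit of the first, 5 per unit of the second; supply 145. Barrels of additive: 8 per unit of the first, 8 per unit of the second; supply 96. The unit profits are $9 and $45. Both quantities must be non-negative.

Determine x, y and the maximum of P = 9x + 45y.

Feasible corners and P = 9x + 45y:
  (0, 0) → P = 0
  (0, 68/9) → P = 340
  (12, 0) → P = 108
  (5, 7) → P = 360

The optimum lies where x + 9y = 68 and 8x + 8y = 96.
Solving simultaneously gives x = 5, y = 7.

x = 5, y = 7, maximum P = 360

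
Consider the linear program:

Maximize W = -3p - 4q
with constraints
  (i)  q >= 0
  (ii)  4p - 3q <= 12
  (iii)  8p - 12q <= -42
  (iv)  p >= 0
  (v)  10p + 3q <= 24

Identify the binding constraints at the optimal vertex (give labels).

Corner points and W = -3p - 4q:
  (0, 7/2) → W = -14
  (9/8, 17/4) → W = -163/8
  (0, 8) → W = -32

The maximum is at (0, 7/2). Substituting into each constraint, equality holds for (iii) and (iv); the remaining constraints have slack.

(iii) and (iv)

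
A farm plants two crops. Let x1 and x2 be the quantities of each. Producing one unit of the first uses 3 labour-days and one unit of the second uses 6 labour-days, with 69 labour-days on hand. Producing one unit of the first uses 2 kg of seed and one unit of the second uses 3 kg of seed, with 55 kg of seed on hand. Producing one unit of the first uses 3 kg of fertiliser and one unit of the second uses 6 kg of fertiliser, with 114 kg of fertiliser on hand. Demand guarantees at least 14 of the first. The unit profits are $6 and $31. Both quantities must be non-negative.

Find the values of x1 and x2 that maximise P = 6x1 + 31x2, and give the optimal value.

x1 = 14, x2 = 9/2, maximum P = 447/2

Corner points and P = 6x1 + 31x2:
  (23, 0) → P = 138
  (14, 0) → P = 84
  (14, 9/2) → P = 447/2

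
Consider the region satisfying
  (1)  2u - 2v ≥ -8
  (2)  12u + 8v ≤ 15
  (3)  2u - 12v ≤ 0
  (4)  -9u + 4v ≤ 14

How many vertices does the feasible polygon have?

3

Of the 6 pairwise boundary intersections, those satisfying every inequality are:
  (9/8, 3/16)
  (-13/30, 101/40)
  (-42/25, -7/25)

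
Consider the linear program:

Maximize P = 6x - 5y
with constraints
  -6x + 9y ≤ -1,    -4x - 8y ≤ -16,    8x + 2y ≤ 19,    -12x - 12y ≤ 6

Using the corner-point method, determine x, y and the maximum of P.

x = 15/7, y = 13/14, maximum P = 115/14

Vertices and P = 6x - 5y:
  (38/21, 23/21) → P = 113/21
  (173/84, 53/42) → P = 127/21
  (15/7, 13/14) → P = 115/14

The optimum lies where -4x - 8y = -16 and 8x + 2y = 19.
Solving simultaneously gives x = 15/7, y = 13/14.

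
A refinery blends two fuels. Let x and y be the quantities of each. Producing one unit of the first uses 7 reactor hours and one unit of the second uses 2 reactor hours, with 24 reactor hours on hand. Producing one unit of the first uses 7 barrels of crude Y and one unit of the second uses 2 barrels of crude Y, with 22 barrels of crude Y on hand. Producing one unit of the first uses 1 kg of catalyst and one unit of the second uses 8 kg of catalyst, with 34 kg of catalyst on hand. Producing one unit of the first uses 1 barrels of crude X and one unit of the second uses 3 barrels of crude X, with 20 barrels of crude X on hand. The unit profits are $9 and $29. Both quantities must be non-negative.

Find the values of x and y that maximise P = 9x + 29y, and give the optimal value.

x = 2, y = 4, maximum P = 134

The binding constraints are 7x + 2y = 22 and x + 8y = 34.
Solving simultaneously gives x = 2, y = 4.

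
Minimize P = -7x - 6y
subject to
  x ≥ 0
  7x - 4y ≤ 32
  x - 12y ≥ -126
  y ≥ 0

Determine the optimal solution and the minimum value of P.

The optimum lies where 7x - 4y = 32 and x - 12y = -126.
Solving simultaneously gives x = 111/10, y = 457/40.

x = 111/10, y = 457/40, minimum P = -585/4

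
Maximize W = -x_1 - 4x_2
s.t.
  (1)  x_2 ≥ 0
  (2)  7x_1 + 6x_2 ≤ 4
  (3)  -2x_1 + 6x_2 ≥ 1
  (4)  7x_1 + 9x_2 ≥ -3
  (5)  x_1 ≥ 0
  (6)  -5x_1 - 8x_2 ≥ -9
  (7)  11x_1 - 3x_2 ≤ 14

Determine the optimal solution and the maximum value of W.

Vertices and W = -x_1 - 4x_2:
  (1/3, 5/18) → W = -13/9
  (0, 2/3) → W = -8/3
  (0, 1/6) → W = -2/3

x_1 = 0, x_2 = 1/6, maximum W = -2/3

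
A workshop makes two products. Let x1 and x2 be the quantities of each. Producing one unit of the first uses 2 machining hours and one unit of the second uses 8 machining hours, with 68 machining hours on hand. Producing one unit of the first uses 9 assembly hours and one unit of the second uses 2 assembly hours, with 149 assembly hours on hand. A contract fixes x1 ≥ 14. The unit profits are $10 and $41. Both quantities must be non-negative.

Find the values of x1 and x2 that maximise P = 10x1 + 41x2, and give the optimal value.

Extreme points and P = 10x1 + 41x2:
  (149/9, 0) → P = 1490/9
  (14, 0) → P = 140
  (264/17, 157/34) → P = 11717/34
  (14, 5) → P = 345

The optimum lies where 2x1 + 8x2 = 68 and x1 = 14.
Solving simultaneously gives x1 = 14, x2 = 5.

x1 = 14, x2 = 5, maximum P = 345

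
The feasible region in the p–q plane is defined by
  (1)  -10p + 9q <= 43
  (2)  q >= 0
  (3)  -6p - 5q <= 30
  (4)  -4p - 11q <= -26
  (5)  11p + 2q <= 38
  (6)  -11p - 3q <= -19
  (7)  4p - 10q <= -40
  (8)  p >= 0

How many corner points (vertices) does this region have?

4

Intersecting each pair of boundary lines and keeping only the points that satisfy every inequality leaves:
  (256/119, 853/119)
  (14/43, 221/43)
  (150/59, 296/59)
  (35/61, 258/61)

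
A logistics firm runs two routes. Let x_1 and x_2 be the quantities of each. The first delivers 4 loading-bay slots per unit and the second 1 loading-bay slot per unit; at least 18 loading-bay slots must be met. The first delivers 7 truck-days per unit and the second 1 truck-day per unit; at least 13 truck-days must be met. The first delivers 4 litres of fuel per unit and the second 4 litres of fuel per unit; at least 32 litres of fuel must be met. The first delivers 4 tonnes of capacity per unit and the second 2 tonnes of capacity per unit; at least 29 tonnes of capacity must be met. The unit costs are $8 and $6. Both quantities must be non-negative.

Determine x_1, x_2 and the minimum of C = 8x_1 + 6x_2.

x_1 = 13/2, x_2 = 3/2, minimum C = 61

Vertices and C = 8x_1 + 6x_2:
  (0, 18) → C = 108
  (8, 0) → C = 64
  (7/4, 11) → C = 80
  (13/2, 3/2) → C = 61
The feasible region is unbounded (it extends along (0, 1), (1, 0)), but C strictly increases along every unbounded feasible direction, so there is no improving ray and the minimum is attained at a vertex.

At the optimal vertex, 4x_1 + 4x_2 = 32 and 4x_1 + 2x_2 = 29.
Solving simultaneously gives x_1 = 13/2, x_2 = 3/2.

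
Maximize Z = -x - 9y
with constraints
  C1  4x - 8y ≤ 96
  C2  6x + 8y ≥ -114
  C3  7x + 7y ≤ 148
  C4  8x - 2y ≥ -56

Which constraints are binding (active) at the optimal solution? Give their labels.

C1 and C2

Extreme points and Z = -x - 9y:
  (-9/5, -129/10) → Z = 1179/10
  (464/21, -20/21) → Z = -284/21
  (-169/19, -144/19) → Z = 1465/19
  (-48/35, 788/35) → Z = -7044/35

The maximum is at (-9/5, -129/10). Substituting into each constraint, equality holds for C1 and C2; the remaining constraints have slack.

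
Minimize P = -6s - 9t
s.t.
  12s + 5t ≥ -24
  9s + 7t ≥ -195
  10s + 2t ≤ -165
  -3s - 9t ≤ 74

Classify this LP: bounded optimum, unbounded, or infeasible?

From the feasible point (-777/26, 870/13), moving in the direction (-2, 10) keeps every constraint satisfied while P decreases without bound.

unbounded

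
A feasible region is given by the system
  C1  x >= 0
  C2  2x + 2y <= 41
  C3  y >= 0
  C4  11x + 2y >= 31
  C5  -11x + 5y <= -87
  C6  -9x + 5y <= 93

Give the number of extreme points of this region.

3

Pairwise boundary intersections that survive every other constraint:
  (41/2, 0)
  (379/32, 277/32)
  (87/11, 0)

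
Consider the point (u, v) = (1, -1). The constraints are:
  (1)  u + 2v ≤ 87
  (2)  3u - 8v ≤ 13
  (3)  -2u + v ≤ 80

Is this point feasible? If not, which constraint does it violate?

feasible

(1): -1 ≤ 87 ✓
(2): 11 ≤ 13 ✓
(3): -3 ≤ 80 ✓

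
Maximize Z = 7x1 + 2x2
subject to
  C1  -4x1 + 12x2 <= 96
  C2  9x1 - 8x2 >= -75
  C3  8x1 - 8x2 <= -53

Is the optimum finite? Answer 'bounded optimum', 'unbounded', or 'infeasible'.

bounded optimum

Vertices and Z = 7x1 + 2x2:
  (-33/19, 141/19) → Z = 51/19
  (33/16, 139/16) → Z = 509/16
  (-22, -123/8) → Z = -739/4
The feasible region has finitely many vertices and no improving ray; the maximum is 509/16 at (33/16, 139/16).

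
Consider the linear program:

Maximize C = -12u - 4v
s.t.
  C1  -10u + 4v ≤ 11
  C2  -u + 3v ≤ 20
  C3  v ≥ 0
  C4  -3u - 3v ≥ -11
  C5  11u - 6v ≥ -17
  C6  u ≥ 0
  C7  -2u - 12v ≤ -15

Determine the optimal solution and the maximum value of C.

u = 0, v = 5/4, maximum C = -5

Vertices and C = -12u - 4v:
  (1/8, 49/16) → C = -55/4
  (0, 11/4) → C = -11
  (5/17, 172/51) → C = -868/51
  (29/10, 23/30) → C = -568/15
  (0, 5/4) → C = -5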